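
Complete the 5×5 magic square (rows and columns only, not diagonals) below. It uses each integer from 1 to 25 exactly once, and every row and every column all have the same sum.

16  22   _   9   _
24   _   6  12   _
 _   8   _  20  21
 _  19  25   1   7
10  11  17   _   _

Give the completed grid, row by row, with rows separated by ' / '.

16 22 3 9 15 / 24 5 6 12 18 / 2 8 14 20 21 / 13 19 25 1 7 / 10 11 17 23 4

The entries are 1 through 25, which sum to 325, so each line sums to 325/5 = 65.
Using row 4: 19 + 25 + 1 + 7 + ? → (4,1) = 65 − 52 = 13.
Using column 1: 16 + 24 + 13 + 10 + ? → (3,1) = 65 − 63 = 2.
Column 2: 22 + 8 + 19 + 11 + ? = 65, so (2,2) = 5.
Using column 4: 9 + 12 + 20 + 1 + ? → (5,4) = 65 − 42 = 23.
Using row 2: 24 + 5 + 6 + 12 + ? → (2,5) = 65 − 47 = 18.
The remaining cell in row 3 is (3,3) = 65 − 51 = 14.
Using row 5: 10 + 11 + 17 + 23 + ? → (5,5) = 65 − 61 = 4.
Column 3 needs 65; the known cells sum to 62, so (1,3) = 3.
Column 5 must total 65; the given cells sum to 50, so (1,5) = 15.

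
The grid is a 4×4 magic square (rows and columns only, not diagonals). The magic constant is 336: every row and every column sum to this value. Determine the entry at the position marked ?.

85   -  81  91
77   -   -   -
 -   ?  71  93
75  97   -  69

Row 1 needs 336; the known cells sum to 257, so (1,2) = 79.
The remaining cell in row 4 is (4,3) = 336 − 241 = 95.
Column 1 must total 336; the given cells sum to 237, so (3,1) = 99.
Column 3: 81 + 71 + 95 + ? = 336, so (2,3) = 89.
Column 4 needs 336; the known cells sum to 253, so (2,4) = 83.
Using row 2: 77 + 89 + 83 + ? → (2,2) = 336 − 249 = 87.
Using row 3: 99 + 71 + 93 + ? → (3,2) = 336 − 263 = 73.

73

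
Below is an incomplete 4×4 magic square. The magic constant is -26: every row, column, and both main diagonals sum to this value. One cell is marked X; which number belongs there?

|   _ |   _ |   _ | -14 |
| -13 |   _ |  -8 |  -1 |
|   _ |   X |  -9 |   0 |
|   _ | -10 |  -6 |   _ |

Using row 2: -13 + (-8) + (-1) + ? → (2,2) = -26 − (-22) = -4.
From column 3, -26 − (-8 + (-9) + (-6)) gives (1,3) = -3.
Using column 4: -14 + (-1) + 0 + ? → (4,4) = -26 − (-15) = -11.
Main diagonal needs -26; the known cells sum to -24, so (1,1) = -2.
Using row 1: -2 + (-3) + (-14) + ? → (1,2) = -26 − (-19) = -7.
Row 4 must total -26; the given cells sum to -27, so (4,1) = 1.
The remaining cell in column 1 is (3,1) = -26 − (-14) = -12.
Column 2 needs -26; the known cells sum to -21, so (3,2) = -5.

-5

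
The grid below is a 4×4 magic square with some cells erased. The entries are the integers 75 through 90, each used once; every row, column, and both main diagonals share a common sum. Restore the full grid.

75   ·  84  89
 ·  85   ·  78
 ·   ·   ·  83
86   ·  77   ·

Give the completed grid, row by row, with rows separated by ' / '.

75 82 84 89 / 88 85 79 78 / 81 76 90 83 / 86 87 77 80

The entries are 75 through 90, which sum to 1320, so each line sums to 1320/4 = 330.
Row 1 needs 330; the known cells sum to 248, so (1,2) = 82.
Column 4: 89 + 78 + 83 + ? = 330, so (4,4) = 80.
Using main diagonal: 75 + 85 + 80 + ? → (3,3) = 330 − 240 = 90.
From row 4, 330 − (86 + 77 + 80) gives (4,2) = 87.
Column 2 needs 330; the known cells sum to 254, so (3,2) = 76.
Column 3: 84 + 90 + 77 + ? = 330, so (2,3) = 79.
Row 2 must total 330; the given cells sum to 242, so (2,1) = 88.
The remaining cell in row 3 is (3,1) = 330 − 249 = 81.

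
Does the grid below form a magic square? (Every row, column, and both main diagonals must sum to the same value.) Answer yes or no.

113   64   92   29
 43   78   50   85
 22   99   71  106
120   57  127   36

No — column 3 sums to 340 but row 2 sums to 256.

Row 1: 113 + 64 + 92 + 29 = 298.
Row 2: 43 + 78 + 50 + 85 = 256.
Row 3: 22 + 99 + 71 + 106 = 298.
Row 4: 120 + 57 + 127 + 36 = 340.
Column 1: 113 + 43 + 22 + 120 = 298.
Column 2: 64 + 78 + 99 + 57 = 298.
Column 3: 92 + 50 + 71 + 127 = 340.
Column 4: 29 + 85 + 106 + 36 = 256.
Main diagonal: 113 + 78 + 71 + 36 = 298.
Anti-diagonal: 29 + 50 + 99 + 120 = 298.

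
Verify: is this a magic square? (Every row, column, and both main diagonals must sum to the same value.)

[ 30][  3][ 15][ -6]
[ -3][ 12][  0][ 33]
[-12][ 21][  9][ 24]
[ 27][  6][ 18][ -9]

Yes

Row 1: 30 + 3 + 15 + (-6) = 42.
Row 2: -3 + 12 + 0 + 33 = 42.
Row 3: -12 + 21 + 9 + 24 = 42.
Row 4: 27 + 6 + 18 + (-9) = 42.
Column 1: 30 + (-3) + (-12) + 27 = 42.
Column 2: 3 + 12 + 21 + 6 = 42.
Column 3: 15 + 0 + 9 + 18 = 42.
Column 4: -6 + 33 + 24 + (-9) = 42.
Main diagonal: 30 + 12 + 9 + (-9) = 42.
Anti-diagonal: -6 + 0 + 21 + 27 = 42.
All lines sum to 42.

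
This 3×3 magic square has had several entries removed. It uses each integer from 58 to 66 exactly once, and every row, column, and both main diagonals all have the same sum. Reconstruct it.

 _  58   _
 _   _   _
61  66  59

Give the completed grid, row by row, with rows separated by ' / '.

65 58 63 / 60 62 64 / 61 66 59

The entries are 58 through 66, which sum to 558, so each line sums to 558/3 = 186.
Column 2 must total 186; the given cells sum to 124, so (2,2) = 62.
Main diagonal must total 186; the given cells sum to 121, so (1,1) = 65.
Anti-diagonal needs 186; the known cells sum to 123, so (1,3) = 63.
Using column 1: 65 + 61 + ? → (2,1) = 186 − 126 = 60.
From column 3, 186 − (63 + 59) gives (2,3) = 64.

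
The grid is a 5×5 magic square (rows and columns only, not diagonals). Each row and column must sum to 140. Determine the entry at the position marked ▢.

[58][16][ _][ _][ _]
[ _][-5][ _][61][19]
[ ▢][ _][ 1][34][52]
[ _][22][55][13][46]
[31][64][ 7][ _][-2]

Row 4 must total 140; the given cells sum to 136, so (4,1) = 4.
Row 5: 31 + 64 + 7 + (-2) + ? = 140, so (5,4) = 40.
Column 2: 16 + (-5) + 22 + 64 + ? = 140, so (3,2) = 43.
Using column 4: 61 + 34 + 13 + 40 + ? → (1,4) = 140 − 148 = -8.
Using column 5: 19 + 52 + 46 + (-2) + ? → (1,5) = 140 − 115 = 25.
Row 1 needs 140; the known cells sum to 91, so (1,3) = 49.
Row 3 needs 140; the known cells sum to 130, so (3,1) = 10.

10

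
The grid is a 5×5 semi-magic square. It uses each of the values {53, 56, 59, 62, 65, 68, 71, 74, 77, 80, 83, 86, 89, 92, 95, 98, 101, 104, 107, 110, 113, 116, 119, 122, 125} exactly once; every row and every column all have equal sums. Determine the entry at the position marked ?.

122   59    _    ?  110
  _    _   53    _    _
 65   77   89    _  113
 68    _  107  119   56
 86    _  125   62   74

The 25 entries sum to 2225, so each line sums to 2225/5 = 445.
Using row 3: 65 + 77 + 89 + 113 + ? → (3,4) = 445 − 344 = 101.
Row 4 must total 445; the given cells sum to 350, so (4,2) = 95.
From row 5, 445 − (86 + 125 + 62 + 74) gives (5,2) = 98.
The remaining cell in column 1 is (2,1) = 445 − 341 = 104.
Column 2 needs 445; the known cells sum to 329, so (2,2) = 116.
Column 3 needs 445; the known cells sum to 374, so (1,3) = 71.
Column 5: 110 + 113 + 56 + 74 + ? = 445, so (2,5) = 92.
Row 1 needs 445; the known cells sum to 362, so (1,4) = 83.

83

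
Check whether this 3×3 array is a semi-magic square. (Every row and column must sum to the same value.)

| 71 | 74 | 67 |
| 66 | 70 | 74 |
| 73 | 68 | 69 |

Row 1: 71 + 74 + 67 = 212.
Row 2: 66 + 70 + 74 = 210.
Row 3: 73 + 68 + 69 = 210.
Column 1: 71 + 66 + 73 = 210.
Column 2: 74 + 70 + 68 = 212.
Column 3: 67 + 74 + 69 = 210.

No — column 1 sums to 210 but row 1 sums to 212.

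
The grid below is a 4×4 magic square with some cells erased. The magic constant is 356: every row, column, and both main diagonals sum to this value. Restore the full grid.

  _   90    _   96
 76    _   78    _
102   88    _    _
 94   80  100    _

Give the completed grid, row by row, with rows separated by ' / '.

84 90 86 96 / 76 98 78 104 / 102 88 92 74 / 94 80 100 82

Row 4 must total 356; the given cells sum to 274, so (4,4) = 82.
Column 1: 76 + 102 + 94 + ? = 356, so (1,1) = 84.
From column 2, 356 − (90 + 88 + 80) gives (2,2) = 98.
Main diagonal needs 356; the known cells sum to 264, so (3,3) = 92.
Using row 1: 84 + 90 + 96 + ? → (1,3) = 356 − 270 = 86.
Row 2 must total 356; the given cells sum to 252, so (2,4) = 104.
Row 3: 102 + 88 + 92 + ? = 356, so (3,4) = 74.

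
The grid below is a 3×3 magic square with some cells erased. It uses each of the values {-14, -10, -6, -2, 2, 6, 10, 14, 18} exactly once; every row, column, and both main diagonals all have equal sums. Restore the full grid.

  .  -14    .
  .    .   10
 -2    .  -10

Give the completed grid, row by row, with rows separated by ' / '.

14 -14 6 / -6 2 10 / -2 18 -10

The 9 entries sum to 18, so each line sums to 18/3 = 6.
From row 3, 6 − (-2 + (-10)) gives (3,2) = 18.
Column 2 must total 6; the given cells sum to 4, so (2,2) = 2.
Column 3 needs 6; the known cells sum to 0, so (1,3) = 6.
Using main diagonal: 2 + (-10) + ? → (1,1) = 6 − (-8) = 14.
Row 2 needs 6; the known cells sum to 12, so (2,1) = -6.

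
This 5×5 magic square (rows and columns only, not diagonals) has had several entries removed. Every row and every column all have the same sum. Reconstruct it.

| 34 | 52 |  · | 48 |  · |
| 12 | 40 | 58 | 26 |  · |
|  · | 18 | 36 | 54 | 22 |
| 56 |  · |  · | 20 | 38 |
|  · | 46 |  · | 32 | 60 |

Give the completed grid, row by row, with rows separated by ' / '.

34 52 30 48 16 / 12 40 58 26 44 / 50 18 36 54 22 / 56 24 42 20 38 / 28 46 14 32 60

Column 4 is already complete: 48 + 26 + 54 + 20 + 32 = 180, so that is the magic constant.
Row 2 needs 180; the known cells sum to 136, so (2,5) = 44.
From row 3, 180 − (18 + 36 + 54 + 22) gives (3,1) = 50.
Column 1 must total 180; the given cells sum to 152, so (5,1) = 28.
Column 2: 52 + 40 + 18 + 46 + ? = 180, so (4,2) = 24.
Using column 5: 44 + 22 + 38 + 60 + ? → (1,5) = 180 − 164 = 16.
Row 1: 34 + 52 + 48 + 16 + ? = 180, so (1,3) = 30.
Row 4 needs 180; the known cells sum to 138, so (4,3) = 42.
The remaining cell in row 5 is (5,3) = 180 − 166 = 14.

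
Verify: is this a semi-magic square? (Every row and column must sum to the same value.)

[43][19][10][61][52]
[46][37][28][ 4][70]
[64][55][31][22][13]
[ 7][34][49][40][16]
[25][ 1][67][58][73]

No — row 5 sums to 224 but row 3 sums to 185.

Row 1: 43 + 19 + 10 + 61 + 52 = 185.
Row 2: 46 + 37 + 28 + 4 + 70 = 185.
Row 3: 64 + 55 + 31 + 22 + 13 = 185.
Row 4: 7 + 34 + 49 + 40 + 16 = 146.
Row 5: 25 + 1 + 67 + 58 + 73 = 224.
Column 1: 43 + 46 + 64 + 7 + 25 = 185.
Column 2: 19 + 37 + 55 + 34 + 1 = 146.
Column 3: 10 + 28 + 31 + 49 + 67 = 185.
Column 4: 61 + 4 + 22 + 40 + 58 = 185.
Column 5: 52 + 70 + 13 + 16 + 73 = 224.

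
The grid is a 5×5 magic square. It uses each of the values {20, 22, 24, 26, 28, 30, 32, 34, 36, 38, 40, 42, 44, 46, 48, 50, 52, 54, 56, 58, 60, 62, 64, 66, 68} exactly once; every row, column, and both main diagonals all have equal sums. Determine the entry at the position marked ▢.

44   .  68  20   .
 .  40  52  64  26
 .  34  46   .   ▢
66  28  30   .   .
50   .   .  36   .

60

The 25 entries sum to 1100, so each line sums to 1100/5 = 220.
Using row 2: 40 + 52 + 64 + 26 + ? → (2,1) = 220 − 182 = 38.
Column 1: 44 + 38 + 66 + 50 + ? = 220, so (3,1) = 22.
Column 3 needs 220; the known cells sum to 196, so (5,3) = 24.
Anti-diagonal: 64 + 46 + 28 + 50 + ? = 220, so (1,5) = 32.
Row 1 must total 220; the given cells sum to 164, so (1,2) = 56.
Using column 2: 56 + 40 + 34 + 28 + ? → (5,2) = 220 − 158 = 62.
The remaining cell in row 5 is (5,5) = 220 − 172 = 48.
Main diagonal must total 220; the given cells sum to 178, so (4,4) = 42.
Row 4 must total 220; the given cells sum to 166, so (4,5) = 54.
The remaining cell in column 4 is (3,4) = 220 − 162 = 58.
Column 5 must total 220; the given cells sum to 160, so (3,5) = 60.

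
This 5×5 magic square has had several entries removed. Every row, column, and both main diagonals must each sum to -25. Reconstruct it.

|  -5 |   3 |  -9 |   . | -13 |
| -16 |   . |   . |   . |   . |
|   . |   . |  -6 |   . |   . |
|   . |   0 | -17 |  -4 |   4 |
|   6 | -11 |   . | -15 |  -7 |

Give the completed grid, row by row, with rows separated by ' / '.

Row 1 needs -25; the known cells sum to -24, so (1,4) = -1.
Row 4 must total -25; the given cells sum to -17, so (4,1) = -8.
The remaining cell in row 5 is (5,3) = -25 − (-27) = 2.
From column 1, -25 − (-5 + (-16) + (-8) + 6) gives (3,1) = -2.
From column 3, -25 − (-9 + (-6) + (-17) + 2) gives (2,3) = 5.
From main diagonal, -25 − (-5 + (-6) + (-4) + (-7)) gives (2,2) = -3.
Anti-diagonal needs -25; the known cells sum to -13, so (2,4) = -12.
Row 2 must total -25; the given cells sum to -26, so (2,5) = 1.
Using column 2: 3 + (-3) + 0 + (-11) + ? → (3,2) = -25 − (-11) = -14.
From column 4, -25 − (-1 + (-12) + (-4) + (-15)) gives (3,4) = 7.
From column 5, -25 − (-13 + 1 + 4 + (-7)) gives (3,5) = -10.

-5 3 -9 -1 -13 / -16 -3 5 -12 1 / -2 -14 -6 7 -10 / -8 0 -17 -4 4 / 6 -11 2 -15 -7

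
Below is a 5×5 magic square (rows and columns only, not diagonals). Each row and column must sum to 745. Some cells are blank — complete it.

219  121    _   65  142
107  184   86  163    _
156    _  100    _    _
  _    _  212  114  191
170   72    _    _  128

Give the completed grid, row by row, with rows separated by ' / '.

Row 1 must total 745; the given cells sum to 547, so (1,3) = 198.
The remaining cell in row 2 is (2,5) = 745 − 540 = 205.
Column 1 needs 745; the known cells sum to 652, so (4,1) = 93.
Using column 3: 198 + 86 + 100 + 212 + ? → (5,3) = 745 − 596 = 149.
Column 5 must total 745; the given cells sum to 666, so (3,5) = 79.
Row 4 needs 745; the known cells sum to 610, so (4,2) = 135.
From row 5, 745 − (170 + 72 + 149 + 128) gives (5,4) = 226.
From column 2, 745 − (121 + 184 + 135 + 72) gives (3,2) = 233.
Column 4 must total 745; the given cells sum to 568, so (3,4) = 177.

219 121 198 65 142 / 107 184 86 163 205 / 156 233 100 177 79 / 93 135 212 114 191 / 170 72 149 226 128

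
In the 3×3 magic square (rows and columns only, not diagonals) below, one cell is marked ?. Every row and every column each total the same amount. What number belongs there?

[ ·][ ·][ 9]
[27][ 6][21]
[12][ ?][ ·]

Row 2 is complete and sums to 54; that is the magic constant.
From column 1, 54 − (27 + 12) gives (1,1) = 15.
Column 3 must total 54; the given cells sum to 30, so (3,3) = 24.
The remaining cell in row 1 is (1,2) = 54 − 24 = 30.
Row 3: 12 + 24 + ? = 54, so (3,2) = 18.

18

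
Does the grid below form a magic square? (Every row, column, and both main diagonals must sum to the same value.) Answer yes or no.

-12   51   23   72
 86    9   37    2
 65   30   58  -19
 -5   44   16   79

Row 1: -12 + 51 + 23 + 72 = 134.
Row 2: 86 + 9 + 37 + 2 = 134.
Row 3: 65 + 30 + 58 + (-19) = 134.
Row 4: -5 + 44 + 16 + 79 = 134.
Column 1: -12 + 86 + 65 + (-5) = 134.
Column 2: 51 + 9 + 30 + 44 = 134.
Column 3: 23 + 37 + 58 + 16 = 134.
Column 4: 72 + 2 + (-19) + 79 = 134.
Main diagonal: -12 + 9 + 58 + 79 = 134.
Anti-diagonal: 72 + 37 + 30 + (-5) = 134.
All lines sum to 134.

Yes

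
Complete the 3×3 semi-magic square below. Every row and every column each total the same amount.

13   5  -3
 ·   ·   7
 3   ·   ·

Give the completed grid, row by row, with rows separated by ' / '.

13 5 -3 / -1 9 7 / 3 1 11

Row 1 is already complete: 13 + 5 + -3 = 15, so that is the magic constant.
Column 1 must total 15; the given cells sum to 16, so (2,1) = -1.
Using column 3: -3 + 7 + ? → (3,3) = 15 − 4 = 11.
From row 2, 15 − (-1 + 7) gives (2,2) = 9.
Row 3 needs 15; the known cells sum to 14, so (3,2) = 1.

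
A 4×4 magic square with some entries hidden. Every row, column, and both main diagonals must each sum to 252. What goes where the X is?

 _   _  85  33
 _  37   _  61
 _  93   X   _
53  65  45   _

49

Row 4: 53 + 65 + 45 + ? = 252, so (4,4) = 89.
Column 2 must total 252; the given cells sum to 195, so (1,2) = 57.
Column 4 must total 252; the given cells sum to 183, so (3,4) = 69.
Using anti-diagonal: 33 + 93 + 53 + ? → (2,3) = 252 − 179 = 73.
Row 1 must total 252; the given cells sum to 175, so (1,1) = 77.
From row 2, 252 − (37 + 73 + 61) gives (2,1) = 81.
From column 1, 252 − (77 + 81 + 53) gives (3,1) = 41.
From column 3, 252 − (85 + 73 + 45) gives (3,3) = 49.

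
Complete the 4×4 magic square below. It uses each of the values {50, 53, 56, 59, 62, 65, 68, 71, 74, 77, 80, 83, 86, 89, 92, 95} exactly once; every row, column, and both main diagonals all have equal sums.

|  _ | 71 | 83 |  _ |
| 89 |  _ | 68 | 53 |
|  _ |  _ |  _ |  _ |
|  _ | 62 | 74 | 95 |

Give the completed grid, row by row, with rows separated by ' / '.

50 71 83 86 / 89 80 68 53 / 92 77 65 56 / 59 62 74 95

The 16 entries sum to 1160, so each line sums to 1160/4 = 290.
Using row 2: 89 + 68 + 53 + ? → (2,2) = 290 − 210 = 80.
From row 4, 290 − (62 + 74 + 95) gives (4,1) = 59.
The remaining cell in column 2 is (3,2) = 290 − 213 = 77.
From column 3, 290 − (83 + 68 + 74) gives (3,3) = 65.
The remaining cell in main diagonal is (1,1) = 290 − 240 = 50.
Anti-diagonal needs 290; the known cells sum to 204, so (1,4) = 86.
From column 1, 290 − (50 + 89 + 59) gives (3,1) = 92.
From column 4, 290 − (86 + 53 + 95) gives (3,4) = 56.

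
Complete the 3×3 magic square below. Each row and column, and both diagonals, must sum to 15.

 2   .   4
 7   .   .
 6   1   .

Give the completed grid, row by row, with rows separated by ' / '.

The remaining cell in row 1 is (1,2) = 15 − 6 = 9.
The remaining cell in row 3 is (3,3) = 15 − 7 = 8.
Using column 2: 9 + 1 + ? → (2,2) = 15 − 10 = 5.
Column 3 must total 15; the given cells sum to 12, so (2,3) = 3.

2 9 4 / 7 5 3 / 6 1 8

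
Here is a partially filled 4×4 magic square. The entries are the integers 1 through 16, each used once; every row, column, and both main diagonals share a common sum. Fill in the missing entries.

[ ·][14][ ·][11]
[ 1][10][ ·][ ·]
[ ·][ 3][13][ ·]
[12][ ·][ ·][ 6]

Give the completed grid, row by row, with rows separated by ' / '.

5 14 4 11 / 1 10 8 15 / 16 3 13 2 / 12 7 9 6

The entries are 1 through 16, which sum to 136, so each line sums to 136/4 = 34.
From column 2, 34 − (14 + 10 + 3) gives (4,2) = 7.
The remaining cell in main diagonal is (1,1) = 34 − 29 = 5.
Using anti-diagonal: 11 + 3 + 12 + ? → (2,3) = 34 − 26 = 8.
From row 1, 34 − (5 + 14 + 11) gives (1,3) = 4.
Row 2 must total 34; the given cells sum to 19, so (2,4) = 15.
Using row 4: 12 + 7 + 6 + ? → (4,3) = 34 − 25 = 9.
Column 1 must total 34; the given cells sum to 18, so (3,1) = 16.
Column 4 must total 34; the given cells sum to 32, so (3,4) = 2.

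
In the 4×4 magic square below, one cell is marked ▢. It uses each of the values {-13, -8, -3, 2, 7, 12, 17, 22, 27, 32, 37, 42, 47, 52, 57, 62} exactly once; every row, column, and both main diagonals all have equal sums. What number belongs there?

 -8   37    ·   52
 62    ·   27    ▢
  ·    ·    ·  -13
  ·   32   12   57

The 16 entries sum to 392, so each line sums to 392/4 = 98.
Using row 1: -8 + 37 + 52 + ? → (1,3) = 98 − 81 = 17.
Row 4 must total 98; the given cells sum to 101, so (4,1) = -3.
From column 1, 98 − (-8 + 62 + (-3)) gives (3,1) = 47.
Column 3: 17 + 27 + 12 + ? = 98, so (3,3) = 42.
Using column 4: 52 + (-13) + 57 + ? → (2,4) = 98 − 96 = 2.

2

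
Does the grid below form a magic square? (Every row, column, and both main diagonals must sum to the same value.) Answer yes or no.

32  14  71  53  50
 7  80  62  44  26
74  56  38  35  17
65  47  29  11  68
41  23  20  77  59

Row 1: 32 + 14 + 71 + 53 + 50 = 220.
Row 2: 7 + 80 + 62 + 44 + 26 = 219.
Row 3: 74 + 56 + 38 + 35 + 17 = 220.
Row 4: 65 + 47 + 29 + 11 + 68 = 220.
Row 5: 41 + 23 + 20 + 77 + 59 = 220.
Column 1: 32 + 7 + 74 + 65 + 41 = 219.
Column 2: 14 + 80 + 56 + 47 + 23 = 220.
Column 3: 71 + 62 + 38 + 29 + 20 = 220.
Column 4: 53 + 44 + 35 + 11 + 77 = 220.
Column 5: 50 + 26 + 17 + 68 + 59 = 220.
Main diagonal: 32 + 80 + 38 + 11 + 59 = 220.
Anti-diagonal: 50 + 44 + 38 + 47 + 41 = 220.

No — column 2 sums to 220 but column 1 sums to 219.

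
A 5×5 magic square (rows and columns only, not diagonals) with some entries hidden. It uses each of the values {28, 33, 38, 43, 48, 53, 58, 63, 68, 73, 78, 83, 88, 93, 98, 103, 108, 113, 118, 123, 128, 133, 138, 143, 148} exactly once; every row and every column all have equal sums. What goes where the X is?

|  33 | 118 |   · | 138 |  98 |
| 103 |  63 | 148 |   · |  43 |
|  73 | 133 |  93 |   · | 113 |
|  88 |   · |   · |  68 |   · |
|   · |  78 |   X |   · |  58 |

The 25 entries sum to 2200, so each line sums to 2200/5 = 440.
Row 1: 33 + 118 + 138 + 98 + ? = 440, so (1,3) = 53.
Using row 2: 103 + 63 + 148 + 43 + ? → (2,4) = 440 − 357 = 83.
Row 3 must total 440; the given cells sum to 412, so (3,4) = 28.
Using column 1: 33 + 103 + 73 + 88 + ? → (5,1) = 440 − 297 = 143.
Column 2 must total 440; the given cells sum to 392, so (4,2) = 48.
Column 4 needs 440; the known cells sum to 317, so (5,4) = 123.
Using column 5: 98 + 43 + 113 + 58 + ? → (4,5) = 440 − 312 = 128.
Using row 4: 88 + 48 + 68 + 128 + ? → (4,3) = 440 − 332 = 108.
The remaining cell in row 5 is (5,3) = 440 − 402 = 38.

38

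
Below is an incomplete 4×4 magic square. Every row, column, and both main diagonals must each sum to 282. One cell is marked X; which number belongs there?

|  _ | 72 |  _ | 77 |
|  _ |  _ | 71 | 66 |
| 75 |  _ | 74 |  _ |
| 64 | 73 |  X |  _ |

Anti-diagonal must total 282; the given cells sum to 212, so (3,2) = 70.
The remaining cell in row 3 is (3,4) = 282 − 219 = 63.
Column 2: 72 + 70 + 73 + ? = 282, so (2,2) = 67.
Column 4 must total 282; the given cells sum to 206, so (4,4) = 76.
The remaining cell in main diagonal is (1,1) = 282 − 217 = 65.
From row 1, 282 − (65 + 72 + 77) gives (1,3) = 68.
Row 2 must total 282; the given cells sum to 204, so (2,1) = 78.
Row 4 must total 282; the given cells sum to 213, so (4,3) = 69.

69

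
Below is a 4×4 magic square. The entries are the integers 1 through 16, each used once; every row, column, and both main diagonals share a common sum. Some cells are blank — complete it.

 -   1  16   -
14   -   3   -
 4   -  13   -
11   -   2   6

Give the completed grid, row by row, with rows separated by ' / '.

5 1 16 12 / 14 10 3 7 / 4 8 13 9 / 11 15 2 6

The entries are 1 through 16, which sum to 136, so each line sums to 136/4 = 34.
The remaining cell in row 4 is (4,2) = 34 − 19 = 15.
The remaining cell in column 1 is (1,1) = 34 − 29 = 5.
Main diagonal: 5 + 13 + 6 + ? = 34, so (2,2) = 10.
Row 1 needs 34; the known cells sum to 22, so (1,4) = 12.
The remaining cell in row 2 is (2,4) = 34 − 27 = 7.
The remaining cell in column 2 is (3,2) = 34 − 26 = 8.
Column 4: 12 + 7 + 6 + ? = 34, so (3,4) = 9.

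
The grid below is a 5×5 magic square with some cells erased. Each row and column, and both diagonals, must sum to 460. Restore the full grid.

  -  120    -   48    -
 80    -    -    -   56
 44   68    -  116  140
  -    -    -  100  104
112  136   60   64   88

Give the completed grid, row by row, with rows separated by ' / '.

Row 3 must total 460; the given cells sum to 368, so (3,3) = 92.
Column 4 needs 460; the known cells sum to 328, so (2,4) = 132.
Column 5 needs 460; the known cells sum to 388, so (1,5) = 72.
The remaining cell in anti-diagonal is (4,2) = 460 − 408 = 52.
Column 2 needs 460; the known cells sum to 376, so (2,2) = 84.
Main diagonal needs 460; the known cells sum to 364, so (1,1) = 96.
Row 1 needs 460; the known cells sum to 336, so (1,3) = 124.
Row 2 needs 460; the known cells sum to 352, so (2,3) = 108.
Column 1: 96 + 80 + 44 + 112 + ? = 460, so (4,1) = 128.
Column 3 must total 460; the given cells sum to 384, so (4,3) = 76.

96 120 124 48 72 / 80 84 108 132 56 / 44 68 92 116 140 / 128 52 76 100 104 / 112 136 60 64 88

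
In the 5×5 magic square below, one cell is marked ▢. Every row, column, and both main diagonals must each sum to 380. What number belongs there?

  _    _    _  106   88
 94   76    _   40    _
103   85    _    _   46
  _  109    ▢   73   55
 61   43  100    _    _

Column 2 must total 380; the given cells sum to 313, so (1,2) = 67.
From anti-diagonal, 380 − (88 + 40 + 109 + 61) gives (3,3) = 82.
From row 3, 380 − (103 + 85 + 82 + 46) gives (3,4) = 64.
Column 4 must total 380; the given cells sum to 283, so (5,4) = 97.
Row 5 needs 380; the known cells sum to 301, so (5,5) = 79.
Column 5 needs 380; the known cells sum to 268, so (2,5) = 112.
Main diagonal must total 380; the given cells sum to 310, so (1,1) = 70.
Row 1 needs 380; the known cells sum to 331, so (1,3) = 49.
Row 2 must total 380; the given cells sum to 322, so (2,3) = 58.
The remaining cell in column 1 is (4,1) = 380 − 328 = 52.
Column 3: 49 + 58 + 82 + 100 + ? = 380, so (4,3) = 91.

91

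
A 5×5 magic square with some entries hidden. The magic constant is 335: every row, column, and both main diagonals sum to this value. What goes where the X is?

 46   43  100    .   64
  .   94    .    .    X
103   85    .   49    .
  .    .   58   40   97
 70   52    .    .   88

From row 1, 335 − (46 + 43 + 100 + 64) gives (1,4) = 82.
Column 2 must total 335; the given cells sum to 274, so (4,2) = 61.
Main diagonal needs 335; the known cells sum to 268, so (3,3) = 67.
Anti-diagonal needs 335; the known cells sum to 262, so (2,4) = 73.
The remaining cell in row 3 is (3,5) = 335 − 304 = 31.
Row 4 must total 335; the given cells sum to 256, so (4,1) = 79.
Column 1 must total 335; the given cells sum to 298, so (2,1) = 37.
Using column 4: 82 + 73 + 49 + 40 + ? → (5,4) = 335 − 244 = 91.
The remaining cell in column 5 is (2,5) = 335 − 280 = 55.

55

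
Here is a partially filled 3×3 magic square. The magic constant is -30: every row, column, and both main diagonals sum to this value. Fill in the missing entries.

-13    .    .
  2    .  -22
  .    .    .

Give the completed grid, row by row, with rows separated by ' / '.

-13 -16 -1 / 2 -10 -22 / -19 -4 -7

The remaining cell in row 2 is (2,2) = -30 − (-20) = -10.
Column 1: -13 + 2 + ? = -30, so (3,1) = -19.
Using main diagonal: -13 + (-10) + ? → (3,3) = -30 − (-23) = -7.
Anti-diagonal: -10 + (-19) + ? = -30, so (1,3) = -1.
From row 1, -30 − (-13 + (-1)) gives (1,2) = -16.
From row 3, -30 − (-19 + (-7)) gives (3,2) = -4.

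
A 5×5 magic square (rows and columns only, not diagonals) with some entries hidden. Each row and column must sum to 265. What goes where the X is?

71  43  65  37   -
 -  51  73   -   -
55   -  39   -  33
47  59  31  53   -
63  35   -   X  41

69

Row 1 must total 265; the given cells sum to 216, so (1,5) = 49.
Using row 4: 47 + 59 + 31 + 53 + ? → (4,5) = 265 − 190 = 75.
Using column 1: 71 + 55 + 47 + 63 + ? → (2,1) = 265 − 236 = 29.
Column 2 needs 265; the known cells sum to 188, so (3,2) = 77.
Using column 3: 65 + 73 + 39 + 31 + ? → (5,3) = 265 − 208 = 57.
Column 5 must total 265; the given cells sum to 198, so (2,5) = 67.
Row 2: 29 + 51 + 73 + 67 + ? = 265, so (2,4) = 45.
From row 3, 265 − (55 + 77 + 39 + 33) gives (3,4) = 61.
From row 5, 265 − (63 + 35 + 57 + 41) gives (5,4) = 69.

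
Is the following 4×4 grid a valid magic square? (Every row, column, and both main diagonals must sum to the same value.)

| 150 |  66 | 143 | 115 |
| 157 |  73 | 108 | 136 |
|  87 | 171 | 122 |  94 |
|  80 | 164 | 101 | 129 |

Yes

Row 1: 150 + 66 + 143 + 115 = 474.
Row 2: 157 + 73 + 108 + 136 = 474.
Row 3: 87 + 171 + 122 + 94 = 474.
Row 4: 80 + 164 + 101 + 129 = 474.
Column 1: 150 + 157 + 87 + 80 = 474.
Column 2: 66 + 73 + 171 + 164 = 474.
Column 3: 143 + 108 + 122 + 101 = 474.
Column 4: 115 + 136 + 94 + 129 = 474.
Main diagonal: 150 + 73 + 122 + 129 = 474.
Anti-diagonal: 115 + 108 + 171 + 80 = 474.
All lines sum to 474.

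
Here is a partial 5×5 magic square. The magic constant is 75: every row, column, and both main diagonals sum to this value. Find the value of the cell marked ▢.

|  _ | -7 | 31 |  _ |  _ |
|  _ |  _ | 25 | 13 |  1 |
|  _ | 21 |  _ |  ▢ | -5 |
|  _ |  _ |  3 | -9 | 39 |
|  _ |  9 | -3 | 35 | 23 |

From row 5, 75 − (9 + (-3) + 35 + 23) gives (5,1) = 11.
Column 3 needs 75; the known cells sum to 56, so (3,3) = 19.
Column 5: 1 + (-5) + 39 + 23 + ? = 75, so (1,5) = 17.
Anti-diagonal must total 75; the given cells sum to 60, so (4,2) = 15.
Row 4 must total 75; the given cells sum to 48, so (4,1) = 27.
Column 2 must total 75; the given cells sum to 38, so (2,2) = 37.
Main diagonal must total 75; the given cells sum to 70, so (1,1) = 5.
From row 1, 75 − (5 + (-7) + 31 + 17) gives (1,4) = 29.
From row 2, 75 − (37 + 25 + 13 + 1) gives (2,1) = -1.
The remaining cell in column 1 is (3,1) = 75 − 42 = 33.
Column 4 needs 75; the known cells sum to 68, so (3,4) = 7.

7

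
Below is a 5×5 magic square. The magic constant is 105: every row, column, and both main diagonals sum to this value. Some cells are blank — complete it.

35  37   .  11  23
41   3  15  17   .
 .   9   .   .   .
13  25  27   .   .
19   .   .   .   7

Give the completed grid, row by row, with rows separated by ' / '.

35 37 -1 11 23 / 41 3 15 17 29 / -3 9 21 33 45 / 13 25 27 39 1 / 19 31 43 5 7

Row 1 must total 105; the given cells sum to 106, so (1,3) = -1.
From row 2, 105 − (41 + 3 + 15 + 17) gives (2,5) = 29.
The remaining cell in column 1 is (3,1) = 105 − 108 = -3.
Column 2 needs 105; the known cells sum to 74, so (5,2) = 31.
Anti-diagonal must total 105; the given cells sum to 84, so (3,3) = 21.
Column 3 must total 105; the given cells sum to 62, so (5,3) = 43.
Using main diagonal: 35 + 3 + 21 + 7 + ? → (4,4) = 105 − 66 = 39.
Row 4: 13 + 25 + 27 + 39 + ? = 105, so (4,5) = 1.
The remaining cell in row 5 is (5,4) = 105 − 100 = 5.
Using column 4: 11 + 17 + 39 + 5 + ? → (3,4) = 105 − 72 = 33.
Using column 5: 23 + 29 + 1 + 7 + ? → (3,5) = 105 − 60 = 45.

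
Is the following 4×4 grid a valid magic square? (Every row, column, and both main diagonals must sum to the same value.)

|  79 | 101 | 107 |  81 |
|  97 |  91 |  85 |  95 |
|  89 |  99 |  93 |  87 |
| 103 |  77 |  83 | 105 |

Row 1: 79 + 101 + 107 + 81 = 368.
Row 2: 97 + 91 + 85 + 95 = 368.
Row 3: 89 + 99 + 93 + 87 = 368.
Row 4: 103 + 77 + 83 + 105 = 368.
Column 1: 79 + 97 + 89 + 103 = 368.
Column 2: 101 + 91 + 99 + 77 = 368.
Column 3: 107 + 85 + 93 + 83 = 368.
Column 4: 81 + 95 + 87 + 105 = 368.
Main diagonal: 79 + 91 + 93 + 105 = 368.
Anti-diagonal: 81 + 85 + 99 + 103 = 368.
All lines sum to 368.

Yes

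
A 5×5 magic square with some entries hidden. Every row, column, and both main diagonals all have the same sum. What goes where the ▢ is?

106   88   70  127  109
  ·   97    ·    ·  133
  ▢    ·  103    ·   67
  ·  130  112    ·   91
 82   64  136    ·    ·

124

Row 1 is complete and sums to 500; that is the magic constant.
Column 2: 88 + 97 + 130 + 64 + ? = 500, so (3,2) = 121.
Using column 3: 70 + 103 + 112 + 136 + ? → (2,3) = 500 − 421 = 79.
Column 5: 109 + 133 + 67 + 91 + ? = 500, so (5,5) = 100.
Main diagonal: 106 + 97 + 103 + 100 + ? = 500, so (4,4) = 94.
The remaining cell in anti-diagonal is (2,4) = 500 − 424 = 76.
From row 2, 500 − (97 + 79 + 76 + 133) gives (2,1) = 115.
Row 4 needs 500; the known cells sum to 427, so (4,1) = 73.
Using row 5: 82 + 64 + 136 + 100 + ? → (5,4) = 500 − 382 = 118.
Column 1 needs 500; the known cells sum to 376, so (3,1) = 124.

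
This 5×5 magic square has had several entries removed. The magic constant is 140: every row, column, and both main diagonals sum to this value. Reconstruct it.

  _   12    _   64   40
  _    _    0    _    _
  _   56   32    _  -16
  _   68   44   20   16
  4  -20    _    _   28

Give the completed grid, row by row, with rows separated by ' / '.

36 12 -12 64 40 / 48 24 0 -4 72 / 60 56 32 8 -16 / -8 68 44 20 16 / 4 -20 76 52 28

Row 4: 68 + 44 + 20 + 16 + ? = 140, so (4,1) = -8.
Using column 2: 12 + 56 + 68 + (-20) + ? → (2,2) = 140 − 116 = 24.
Using column 5: 40 + (-16) + 16 + 28 + ? → (2,5) = 140 − 68 = 72.
Main diagonal needs 140; the known cells sum to 104, so (1,1) = 36.
Anti-diagonal must total 140; the given cells sum to 144, so (2,4) = -4.
Row 1: 36 + 12 + 64 + 40 + ? = 140, so (1,3) = -12.
Row 2 needs 140; the known cells sum to 92, so (2,1) = 48.
Column 1: 36 + 48 + (-8) + 4 + ? = 140, so (3,1) = 60.
Column 3 needs 140; the known cells sum to 64, so (5,3) = 76.
Using row 3: 60 + 56 + 32 + (-16) + ? → (3,4) = 140 − 132 = 8.
Using row 5: 4 + (-20) + 76 + 28 + ? → (5,4) = 140 − 88 = 52.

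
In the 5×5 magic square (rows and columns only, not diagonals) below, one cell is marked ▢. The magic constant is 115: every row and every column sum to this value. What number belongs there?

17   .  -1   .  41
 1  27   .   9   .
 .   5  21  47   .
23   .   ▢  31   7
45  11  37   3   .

Using row 5: 45 + 11 + 37 + 3 + ? → (5,5) = 115 − 96 = 19.
Column 1: 17 + 1 + 23 + 45 + ? = 115, so (3,1) = 29.
Column 4 needs 115; the known cells sum to 90, so (1,4) = 25.
From row 1, 115 − (17 + (-1) + 25 + 41) gives (1,2) = 33.
From row 3, 115 − (29 + 5 + 21 + 47) gives (3,5) = 13.
From column 2, 115 − (33 + 27 + 5 + 11) gives (4,2) = 39.
Column 5 must total 115; the given cells sum to 80, so (2,5) = 35.
The remaining cell in row 2 is (2,3) = 115 − 72 = 43.
The remaining cell in row 4 is (4,3) = 115 − 100 = 15.

15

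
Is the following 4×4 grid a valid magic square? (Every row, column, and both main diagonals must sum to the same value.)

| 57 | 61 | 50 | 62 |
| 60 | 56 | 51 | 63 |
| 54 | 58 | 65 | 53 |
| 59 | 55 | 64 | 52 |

Yes

Row 1: 57 + 61 + 50 + 62 = 230.
Row 2: 60 + 56 + 51 + 63 = 230.
Row 3: 54 + 58 + 65 + 53 = 230.
Row 4: 59 + 55 + 64 + 52 = 230.
Column 1: 57 + 60 + 54 + 59 = 230.
Column 2: 61 + 56 + 58 + 55 = 230.
Column 3: 50 + 51 + 65 + 64 = 230.
Column 4: 62 + 63 + 53 + 52 = 230.
Main diagonal: 57 + 56 + 65 + 52 = 230.
Anti-diagonal: 62 + 51 + 58 + 59 = 230.
All lines sum to 230.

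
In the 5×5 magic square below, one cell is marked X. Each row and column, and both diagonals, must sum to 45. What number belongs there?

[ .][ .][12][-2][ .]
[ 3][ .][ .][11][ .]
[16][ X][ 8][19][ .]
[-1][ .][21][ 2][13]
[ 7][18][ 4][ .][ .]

-3

Row 4: -1 + 21 + 2 + 13 + ? = 45, so (4,2) = 10.
Column 1 must total 45; the given cells sum to 25, so (1,1) = 20.
Column 3 must total 45; the given cells sum to 45, so (2,3) = 0.
The remaining cell in column 4 is (5,4) = 45 − 30 = 15.
Anti-diagonal must total 45; the given cells sum to 36, so (1,5) = 9.
Row 1 must total 45; the given cells sum to 39, so (1,2) = 6.
Row 5: 7 + 18 + 4 + 15 + ? = 45, so (5,5) = 1.
From main diagonal, 45 − (20 + 8 + 2 + 1) gives (2,2) = 14.
The remaining cell in row 2 is (2,5) = 45 − 28 = 17.
Column 2 needs 45; the known cells sum to 48, so (3,2) = -3.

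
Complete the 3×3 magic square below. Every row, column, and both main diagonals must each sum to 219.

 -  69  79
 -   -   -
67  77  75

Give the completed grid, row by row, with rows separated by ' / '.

Row 1 must total 219; the given cells sum to 148, so (1,1) = 71.
Column 1: 71 + 67 + ? = 219, so (2,1) = 81.
The remaining cell in column 2 is (2,2) = 219 − 146 = 73.
Using column 3: 79 + 75 + ? → (2,3) = 219 − 154 = 65.

71 69 79 / 81 73 65 / 67 77 75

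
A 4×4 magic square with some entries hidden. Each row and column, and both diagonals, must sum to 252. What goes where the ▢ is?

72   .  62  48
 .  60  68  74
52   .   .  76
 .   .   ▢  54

56

From row 1, 252 − (72 + 62 + 48) gives (1,2) = 70.
Using row 2: 60 + 68 + 74 + ? → (2,1) = 252 − 202 = 50.
The remaining cell in column 1 is (4,1) = 252 − 174 = 78.
Main diagonal must total 252; the given cells sum to 186, so (3,3) = 66.
The remaining cell in anti-diagonal is (3,2) = 252 − 194 = 58.
Column 2 needs 252; the known cells sum to 188, so (4,2) = 64.
Using column 3: 62 + 68 + 66 + ? → (4,3) = 252 − 196 = 56.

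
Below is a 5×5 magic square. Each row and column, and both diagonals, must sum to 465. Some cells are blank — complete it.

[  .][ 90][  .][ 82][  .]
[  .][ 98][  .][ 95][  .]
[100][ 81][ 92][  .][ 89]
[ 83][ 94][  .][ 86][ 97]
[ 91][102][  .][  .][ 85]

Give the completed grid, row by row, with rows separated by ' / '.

104 90 96 82 93 / 87 98 84 95 101 / 100 81 92 103 89 / 83 94 105 86 97 / 91 102 88 99 85

Row 3 needs 465; the known cells sum to 362, so (3,4) = 103.
Row 4: 83 + 94 + 86 + 97 + ? = 465, so (4,3) = 105.
Column 4: 82 + 95 + 103 + 86 + ? = 465, so (5,4) = 99.
Main diagonal: 98 + 92 + 86 + 85 + ? = 465, so (1,1) = 104.
Anti-diagonal: 95 + 92 + 94 + 91 + ? = 465, so (1,5) = 93.
Using row 1: 104 + 90 + 82 + 93 + ? → (1,3) = 465 − 369 = 96.
Row 5 must total 465; the given cells sum to 377, so (5,3) = 88.
Using column 1: 104 + 100 + 83 + 91 + ? → (2,1) = 465 − 378 = 87.
Column 3 needs 465; the known cells sum to 381, so (2,3) = 84.
Using column 5: 93 + 89 + 97 + 85 + ? → (2,5) = 465 − 364 = 101.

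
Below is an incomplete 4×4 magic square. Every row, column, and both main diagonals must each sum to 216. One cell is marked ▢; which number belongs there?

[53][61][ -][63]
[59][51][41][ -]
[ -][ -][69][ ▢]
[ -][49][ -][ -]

Row 1 must total 216; the given cells sum to 177, so (1,3) = 39.
From row 2, 216 − (59 + 51 + 41) gives (2,4) = 65.
Column 2: 61 + 51 + 49 + ? = 216, so (3,2) = 55.
Column 3 needs 216; the known cells sum to 149, so (4,3) = 67.
Main diagonal needs 216; the known cells sum to 173, so (4,4) = 43.
Using anti-diagonal: 63 + 41 + 55 + ? → (4,1) = 216 − 159 = 57.
Using column 1: 53 + 59 + 57 + ? → (3,1) = 216 − 169 = 47.
Using column 4: 63 + 65 + 43 + ? → (3,4) = 216 − 171 = 45.

45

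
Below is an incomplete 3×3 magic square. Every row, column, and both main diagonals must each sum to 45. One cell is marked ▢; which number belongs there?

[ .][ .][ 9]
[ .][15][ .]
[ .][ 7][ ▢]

Column 2 needs 45; the known cells sum to 22, so (1,2) = 23.
Using anti-diagonal: 9 + 15 + ? → (3,1) = 45 − 24 = 21.
Row 1: 23 + 9 + ? = 45, so (1,1) = 13.
From row 3, 45 − (21 + 7) gives (3,3) = 17.

17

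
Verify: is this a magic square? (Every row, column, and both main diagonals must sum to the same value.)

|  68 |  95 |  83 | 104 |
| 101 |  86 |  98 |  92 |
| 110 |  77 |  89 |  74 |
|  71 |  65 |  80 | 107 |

Row 1: 68 + 95 + 83 + 104 = 350.
Row 2: 101 + 86 + 98 + 92 = 377.
Row 3: 110 + 77 + 89 + 74 = 350.
Row 4: 71 + 65 + 80 + 107 = 323.
Column 1: 68 + 101 + 110 + 71 = 350.
Column 2: 95 + 86 + 77 + 65 = 323.
Column 3: 83 + 98 + 89 + 80 = 350.
Column 4: 104 + 92 + 74 + 107 = 377.
Main diagonal: 68 + 86 + 89 + 107 = 350.
Anti-diagonal: 104 + 98 + 77 + 71 = 350.

No — row 1 sums to 350 but column 2 sums to 323.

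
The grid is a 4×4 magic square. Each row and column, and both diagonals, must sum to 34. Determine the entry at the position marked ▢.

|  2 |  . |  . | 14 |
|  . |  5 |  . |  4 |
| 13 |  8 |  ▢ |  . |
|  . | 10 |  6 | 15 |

The remaining cell in row 4 is (4,1) = 34 − 31 = 3.
Column 1 must total 34; the given cells sum to 18, so (2,1) = 16.
Column 2 must total 34; the given cells sum to 23, so (1,2) = 11.
The remaining cell in column 4 is (3,4) = 34 − 33 = 1.
From main diagonal, 34 − (2 + 5 + 15) gives (3,3) = 12.

12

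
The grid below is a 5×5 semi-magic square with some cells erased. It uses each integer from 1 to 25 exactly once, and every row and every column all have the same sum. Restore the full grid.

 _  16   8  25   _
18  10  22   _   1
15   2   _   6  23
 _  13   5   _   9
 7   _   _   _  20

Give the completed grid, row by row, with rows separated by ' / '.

The entries are 1 through 25, which sum to 325, so each line sums to 325/5 = 65.
Using row 2: 18 + 10 + 22 + 1 + ? → (2,4) = 65 − 51 = 14.
Row 3: 15 + 2 + 6 + 23 + ? = 65, so (3,3) = 19.
Column 2 must total 65; the given cells sum to 41, so (5,2) = 24.
Using column 3: 8 + 22 + 19 + 5 + ? → (5,3) = 65 − 54 = 11.
Column 5: 1 + 23 + 9 + 20 + ? = 65, so (1,5) = 12.
Row 1 must total 65; the given cells sum to 61, so (1,1) = 4.
Row 5 needs 65; the known cells sum to 62, so (5,4) = 3.
From column 1, 65 − (4 + 18 + 15 + 7) gives (4,1) = 21.
Using column 4: 25 + 14 + 6 + 3 + ? → (4,4) = 65 − 48 = 17.

4 16 8 25 12 / 18 10 22 14 1 / 15 2 19 6 23 / 21 13 5 17 9 / 7 24 11 3 20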